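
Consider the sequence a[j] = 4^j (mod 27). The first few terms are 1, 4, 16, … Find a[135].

Listing terms: a[0] = 1; a[1] = 4; a[2] = 16; a[3] = 10; a[4] = 13; a[5] = 25; a[6] = 19; a[7] = 22; a[8] = 7; a[9] = 1.
Since a[9] = a[0] = 1, the sequence is periodic with period 9.
(135 - 0) mod 9 = 0, so a[135] = a[0] = 1.

1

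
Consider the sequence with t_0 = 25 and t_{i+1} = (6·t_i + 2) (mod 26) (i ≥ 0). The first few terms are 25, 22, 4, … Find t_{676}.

t_0 = 25, t_1 = 22, t_2 = 4, t_3 = 0, t_4 = 2, t_5 = 14, t_6 = 8, t_7 = 24, t_8 = 16, t_9 = 20, t_{10} = 18, t_{11} = 6, t_{12} = 12, t_{13} = 22.
Since t_{13} = t_1 = 22, the sequence is eventually periodic: after a pre-period of length 1 it cycles with period 12.
For i ≥ 1, t_i depends only on (i - 1) mod 12. (676 - 1) mod 12 = 3, so t_{676} = t_4 = 2.

2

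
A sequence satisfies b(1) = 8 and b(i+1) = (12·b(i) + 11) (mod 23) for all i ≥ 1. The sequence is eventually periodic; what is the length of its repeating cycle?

Listing terms: b(1) = 8; b(2) = 15; b(3) = 7; b(4) = 3; b(5) = 1; b(6) = 0; b(7) = 11; b(8) = 5; b(9) = 2; b(10) = 12; b(11) = 17; b(12) = 8.
Since b(12) = b(1) = 8, the sequence is periodic with period 11.

11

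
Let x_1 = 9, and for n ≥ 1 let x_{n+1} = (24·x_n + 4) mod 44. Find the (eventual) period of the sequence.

10

Listing terms: x_1 = 9, x_2 = 0, x_3 = 4, x_4 = 12, x_5 = 28, x_6 = 16, x_7 = 36, x_8 = 32, x_9 = 24, x_{10} = 8, x_{11} = 20, x_{12} = 0.
Since x_{12} = x_2 = 0, the sequence is eventually periodic: after a pre-period of length 1 it cycles with period 10.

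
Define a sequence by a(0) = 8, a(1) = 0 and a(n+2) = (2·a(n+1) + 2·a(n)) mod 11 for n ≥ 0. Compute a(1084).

8

a(0) = 8, a(1) = 0, a(2) = 5, a(3) = 10, a(4) = 8, a(5) = 3, a(6) = 0, a(7) = 6, a(8) = 1, a(9) = 3, a(10) = 8, a(11) = 0.
The sequence repeats with period 10.
So a(1084) = a(0 + ((1084-0) mod 10)) = a(4) = 8.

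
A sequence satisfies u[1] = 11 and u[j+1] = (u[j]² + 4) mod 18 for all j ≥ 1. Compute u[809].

Computing terms: u[1] = 11; u[2] = 17; u[3] = 5; u[4] = 11.
Since u[4] = u[1] = 11, the sequence is periodic with period 3.
So u[809] = u[1 + ((809-1) mod 3)] = u[2] = 17.

17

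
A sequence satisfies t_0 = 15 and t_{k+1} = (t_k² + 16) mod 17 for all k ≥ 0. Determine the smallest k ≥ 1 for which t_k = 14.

t_0 = 15,  t_1 = 3,  t_2 = 8,  t_3 = 12,  t_4 = 7,  t_5 = 14,  t_6 = 8.
Since t_6 = t_2 = 8, the sequence is eventually periodic: after a pre-period of length 2 it cycles with period 4.
The value 14 first appears (with k ≥ 1) at t_5.

5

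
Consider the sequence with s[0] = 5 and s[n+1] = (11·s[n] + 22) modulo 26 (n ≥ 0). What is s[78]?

1

Listing terms: s[0] = 5,  s[1] = 25,  s[2] = 11,  s[3] = 13,  s[4] = 9,  s[5] = 17,  s[6] = 1,  s[7] = 7,  s[8] = 21,  s[9] = 19,  s[10] = 23,  s[11] = 15,  s[12] = 5.
Since s[12] = s[0] = 5, the sequence is periodic with period 12.
(78 - 0) mod 12 = 6, so s[78] = s[6] = 1.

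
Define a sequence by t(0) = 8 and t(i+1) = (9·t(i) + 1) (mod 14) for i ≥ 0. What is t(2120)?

0

t(0) = 8,  t(1) = 3,  t(2) = 0,  t(3) = 1,  t(4) = 10,  t(5) = 7,  t(6) = 8.
Since t(6) = t(0) = 8, the sequence is periodic with period 6.
(2120 - 0) mod 6 = 2, so t(2120) = t(2) = 0.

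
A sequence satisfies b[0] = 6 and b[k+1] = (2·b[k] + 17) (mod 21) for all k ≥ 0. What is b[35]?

5

Computing terms: b[0] = 6,  b[1] = 8,  b[2] = 12,  b[3] = 20,  b[4] = 15,  b[5] = 5,  b[6] = 6.
Since b[6] = b[0] = 6, the sequence is periodic with period 6.
So b[35] = b[0 + ((35-0) mod 6)] = b[5] = 5.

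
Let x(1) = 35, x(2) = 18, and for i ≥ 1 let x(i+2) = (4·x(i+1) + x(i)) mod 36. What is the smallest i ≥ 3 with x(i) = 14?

x(1) = 35, x(2) = 18, x(3) = 35, x(4) = 14, x(5) = 19, x(6) = 18, x(7) = 19, x(8) = 22, x(9) = 35, x(10) = 18.
The sequence repeats with period 8.
The value 14 first appears (with i ≥ 3) at x(4).

4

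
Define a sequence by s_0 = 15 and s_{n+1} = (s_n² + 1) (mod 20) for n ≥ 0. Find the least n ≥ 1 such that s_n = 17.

Computing terms: s_0 = 15; s_1 = 6; s_2 = 17; s_3 = 10; s_4 = 1; s_5 = 2; s_6 = 5; s_7 = 6.
Since s_7 = s_1 = 6, the sequence is eventually periodic: after a pre-period of length 1 it cycles with period 6.
The value 17 first appears (with n ≥ 1) at s_2.

2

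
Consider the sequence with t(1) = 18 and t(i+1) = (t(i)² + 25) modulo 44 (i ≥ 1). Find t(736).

37

We have t(1) = 18, t(2) = 41, t(3) = 34, t(4) = 37, t(5) = 30, t(6) = 1, t(7) = 26, t(8) = 41.
Since t(8) = t(2) = 41, the sequence is eventually periodic: after a pre-period of length 1 it cycles with period 6.
For i ≥ 2, t(i) depends only on (i - 2) mod 6. (736 - 2) mod 6 = 2, so t(736) = t(4) = 37.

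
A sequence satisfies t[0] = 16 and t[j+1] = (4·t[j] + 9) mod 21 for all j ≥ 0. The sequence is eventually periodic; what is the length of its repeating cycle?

Listing terms: t[0] = 16,  t[1] = 10,  t[2] = 7,  t[3] = 16.
The sequence repeats with period 3.

3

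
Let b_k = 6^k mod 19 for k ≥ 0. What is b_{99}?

1

Listing terms: b_0 = 1; b_1 = 6; b_2 = 17; b_3 = 7; b_4 = 4; b_5 = 5; b_6 = 11; b_7 = 9; b_8 = 16; b_9 = 1.
Since b_9 = b_0 = 1, the sequence is periodic with period 9.
(99 - 0) mod 9 = 0, so b_{99} = b_0 = 1.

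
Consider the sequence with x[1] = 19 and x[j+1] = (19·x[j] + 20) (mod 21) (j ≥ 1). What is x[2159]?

15

Listing terms: x[1] = 19; x[2] = 3; x[3] = 14; x[4] = 13; x[5] = 15; x[6] = 11; x[7] = 19.
The sequence repeats with period 6.
(2159 - 1) mod 6 = 4, so x[2159] = x[5] = 15.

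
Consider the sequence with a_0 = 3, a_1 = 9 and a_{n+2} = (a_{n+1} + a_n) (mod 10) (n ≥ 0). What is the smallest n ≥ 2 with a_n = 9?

a_0 = 3; a_1 = 9; a_2 = 2; a_3 = 1; a_4 = 3; a_5 = 4; a_6 = 7; a_7 = 1; a_8 = 8; a_9 = 9; a_{10} = 7; a_{11} = 6; a_{12} = 3; a_{13} = 9.
Since (a_{12}, a_{13}) = (a_0, a_1) = (3, 9) (two consecutive terms determine the rest), the sequence is periodic with period 12.
The value 9 first appears (with n ≥ 2) at a_9.

9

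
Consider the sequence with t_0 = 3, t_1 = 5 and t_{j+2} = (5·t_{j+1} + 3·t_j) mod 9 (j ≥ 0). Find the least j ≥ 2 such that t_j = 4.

6

t_0 = 3; t_1 = 5; t_2 = 7; t_3 = 5; t_4 = 1; t_5 = 2; t_6 = 4; t_7 = 8; t_8 = 7; t_9 = 5.
Since (t_8, t_9) = (t_2, t_3) = (7, 5) (two consecutive terms determine the rest), the sequence is eventually periodic: after a pre-period of length 2 it cycles with period 6.
The value 4 first appears (with j ≥ 2) at t_6.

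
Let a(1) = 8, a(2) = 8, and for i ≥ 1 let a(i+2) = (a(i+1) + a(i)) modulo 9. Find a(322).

8

Computing terms: a(1) = 8; a(2) = 8; a(3) = 7; a(4) = 6; a(5) = 4; a(6) = 1; a(7) = 5; a(8) = 6; a(9) = 2; a(10) = 8; a(11) = 1; a(12) = 0; a(13) = 1; a(14) = 1; a(15) = 2; a(16) = 3; a(17) = 5; a(18) = 8; a(19) = 4; a(20) = 3; a(21) = 7; a(22) = 1; a(23) = 8; a(24) = 0; a(25) = 8; a(26) = 8.
The sequence repeats with period 24.
So a(322) = a(1 + ((322-1) mod 24)) = a(10) = 8.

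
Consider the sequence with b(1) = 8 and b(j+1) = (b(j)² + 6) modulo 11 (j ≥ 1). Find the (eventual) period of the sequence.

b(1) = 8; b(2) = 4; b(3) = 0; b(4) = 6; b(5) = 9; b(6) = 10; b(7) = 7; b(8) = 0.
Since b(8) = b(3) = 0, the sequence is eventually periodic: after a pre-period of length 2 it cycles with period 5.

5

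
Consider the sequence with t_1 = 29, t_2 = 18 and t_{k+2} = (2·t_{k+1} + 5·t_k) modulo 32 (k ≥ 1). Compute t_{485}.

17

t_1 = 29, t_2 = 18, t_3 = 21, t_4 = 4, t_5 = 17, t_6 = 22, t_7 = 1, t_8 = 16, t_9 = 5, t_{10} = 26, t_{11} = 13, t_{12} = 28, t_{13} = 25, t_{14} = 30, t_{15} = 25, t_{16} = 8, t_{17} = 13, t_{18} = 2, t_{19} = 5, t_{20} = 20, t_{21} = 1, t_{22} = 6, t_{23} = 17, t_{24} = 0, t_{25} = 21, t_{26} = 10, t_{27} = 29, t_{28} = 12, t_{29} = 9, t_{30} = 14, t_{31} = 9, t_{32} = 24, t_{33} = 29, t_{34} = 18.
Since (t_{33}, t_{34}) = (t_1, t_2) = (29, 18) (two consecutive terms determine the rest), the sequence is periodic with period 32.
So t_{485} = t_{1 + ((485-1) mod 32)} = t_5 = 17.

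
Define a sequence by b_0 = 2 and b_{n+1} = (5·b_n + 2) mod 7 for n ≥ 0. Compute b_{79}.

5

Listing terms: b_0 = 2; b_1 = 5; b_2 = 6; b_3 = 4; b_4 = 1; b_5 = 0; b_6 = 2.
The sequence repeats with period 6.
So b_{79} = b_{0 + ((79-0) mod 6)} = b_1 = 5.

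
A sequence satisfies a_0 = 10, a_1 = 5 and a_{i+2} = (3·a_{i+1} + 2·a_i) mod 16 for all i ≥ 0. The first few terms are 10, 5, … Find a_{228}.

15

Computing terms: a_0 = 10,  a_1 = 5,  a_2 = 3,  a_3 = 3,  a_4 = 15,  a_5 = 3,  a_6 = 7,  a_7 = 11,  a_8 = 15,  a_9 = 3.
Since (a_8, a_9) = (a_4, a_5) = (15, 3) (two consecutive terms determine the rest), the sequence is eventually periodic: after a pre-period of length 4 it cycles with period 4.
For i ≥ 4, a_i depends only on (i - 4) mod 4. (228 - 4) mod 4 = 0, so a_{228} = a_4 = 15.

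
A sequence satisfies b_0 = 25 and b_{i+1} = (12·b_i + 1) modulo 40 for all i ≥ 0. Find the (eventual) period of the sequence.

4

b_0 = 25, b_1 = 21, b_2 = 13, b_3 = 37, b_4 = 5, b_5 = 21.
Since b_5 = b_1 = 21, the sequence is eventually periodic: after a pre-period of length 1 it cycles with period 4.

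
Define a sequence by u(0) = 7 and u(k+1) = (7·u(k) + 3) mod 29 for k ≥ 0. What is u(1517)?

18

Listing terms: u(0) = 7, u(1) = 23, u(2) = 19, u(3) = 20, u(4) = 27, u(5) = 18, u(6) = 13, u(7) = 7.
The sequence repeats with period 7.
(1517 - 0) mod 7 = 5, so u(1517) = u(5) = 18.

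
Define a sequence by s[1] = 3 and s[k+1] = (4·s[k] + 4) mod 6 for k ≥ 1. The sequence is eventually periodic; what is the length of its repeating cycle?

s[1] = 3, s[2] = 4, s[3] = 2, s[4] = 0, s[5] = 4.
Since s[5] = s[2] = 4, the sequence is eventually periodic: after a pre-period of length 1 it cycles with period 3.

3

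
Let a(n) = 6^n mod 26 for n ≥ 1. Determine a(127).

Computing terms: a(1) = 6, a(2) = 10, a(3) = 8, a(4) = 22, a(5) = 2, a(6) = 12, a(7) = 20, a(8) = 16, a(9) = 18, a(10) = 4, a(11) = 24, a(12) = 14, a(13) = 6.
The sequence repeats with period 12.
So a(127) = a(1 + ((127-1) mod 12)) = a(7) = 20.

20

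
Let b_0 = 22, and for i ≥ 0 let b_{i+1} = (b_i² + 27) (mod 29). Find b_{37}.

18

Computing terms: b_0 = 22, b_1 = 18, b_2 = 3, b_3 = 7, b_4 = 18.
Since b_4 = b_1 = 18, the sequence is eventually periodic: after a pre-period of length 1 it cycles with period 3.
For i ≥ 1, b_i depends only on (i - 1) mod 3. (37 - 1) mod 3 = 0, so b_{37} = b_1 = 18.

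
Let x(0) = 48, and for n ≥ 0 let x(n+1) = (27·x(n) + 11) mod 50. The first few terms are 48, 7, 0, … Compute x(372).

Listing terms: x(0) = 48; x(1) = 7; x(2) = 0; x(3) = 11; x(4) = 8; x(5) = 27; x(6) = 40; x(7) = 41; x(8) = 18; x(9) = 47; x(10) = 30; x(11) = 21; x(12) = 28; x(13) = 17; x(14) = 20; x(15) = 1; x(16) = 38; x(17) = 37; x(18) = 10; x(19) = 31; x(20) = 48.
Since x(20) = x(0) = 48, the sequence is periodic with period 20.
(372 - 0) mod 20 = 12, so x(372) = x(12) = 28.

28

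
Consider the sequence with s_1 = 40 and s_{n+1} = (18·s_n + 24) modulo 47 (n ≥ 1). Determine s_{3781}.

42

Listing terms: s_1 = 40,  s_2 = 39,  s_3 = 21,  s_4 = 26,  s_5 = 22,  s_6 = 44,  s_7 = 17,  s_8 = 1,  s_9 = 42,  s_{10} = 28,  s_{11} = 11,  s_{12} = 34,  s_{13} = 25,  s_{14} = 4,  s_{15} = 2,  s_{16} = 13,  s_{17} = 23,  s_{18} = 15,  s_{19} = 12,  s_{20} = 5,  s_{21} = 20,  s_{22} = 8,  s_{23} = 27,  s_{24} = 40.
The sequence repeats with period 23.
(3781 - 1) mod 23 = 8, so s_{3781} = s_9 = 42.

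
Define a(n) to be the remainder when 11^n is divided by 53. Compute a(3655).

38

We have a(0) = 1, a(1) = 11, a(2) = 15, a(3) = 6, a(4) = 13, a(5) = 37, a(6) = 36, a(7) = 25, a(8) = 10, a(9) = 4, a(10) = 44, a(11) = 7, a(12) = 24, a(13) = 52, a(14) = 42, a(15) = 38, a(16) = 47, a(17) = 40, a(18) = 16, a(19) = 17, a(20) = 28, a(21) = 43, a(22) = 49, a(23) = 9, a(24) = 46, a(25) = 29, a(26) = 1.
The sequence repeats with period 26.
So a(3655) = a(0 + ((3655-0) mod 26)) = a(15) = 38.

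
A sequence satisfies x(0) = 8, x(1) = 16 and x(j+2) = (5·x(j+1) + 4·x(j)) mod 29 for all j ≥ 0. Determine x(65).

25

x(0) = 8, x(1) = 16, x(2) = 25, x(3) = 15, x(4) = 1, x(5) = 7, x(6) = 10, x(7) = 20, x(8) = 24, x(9) = 26, x(10) = 23, x(11) = 16, x(12) = 27, x(13) = 25, x(14) = 1, x(15) = 18, x(16) = 7, x(17) = 20, x(18) = 12, x(19) = 24, x(20) = 23, x(21) = 8, x(22) = 16.
Since (x(21), x(22)) = (x(0), x(1)) = (8, 16) (two consecutive terms determine the rest), the sequence is periodic with period 21.
So x(65) = x(0 + ((65-0) mod 21)) = x(2) = 25.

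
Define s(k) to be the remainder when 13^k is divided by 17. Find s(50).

s(1) = 13, s(2) = 16, s(3) = 4, s(4) = 1, s(5) = 13.
The sequence repeats with period 4.
So s(50) = s(1 + ((50-1) mod 4)) = s(2) = 16.

16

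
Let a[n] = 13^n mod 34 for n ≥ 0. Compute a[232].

1

Listing terms: a[0] = 1, a[1] = 13, a[2] = 33, a[3] = 21, a[4] = 1.
The sequence repeats with period 4.
So a[232] = a[0 + ((232-0) mod 4)] = a[0] = 1.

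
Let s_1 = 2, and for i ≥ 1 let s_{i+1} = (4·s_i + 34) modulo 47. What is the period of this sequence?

Listing terms: s_1 = 2,  s_2 = 42,  s_3 = 14,  s_4 = 43,  s_5 = 18,  s_6 = 12,  s_7 = 35,  s_8 = 33,  s_9 = 25,  s_{10} = 40,  s_{11} = 6,  s_{12} = 11,  s_{13} = 31,  s_{14} = 17,  s_{15} = 8,  s_{16} = 19,  s_{17} = 16,  s_{18} = 4,  s_{19} = 3,  s_{20} = 46,  s_{21} = 30,  s_{22} = 13,  s_{23} = 39,  s_{24} = 2.
Since s_{24} = s_1 = 2, the sequence is periodic with period 23.

23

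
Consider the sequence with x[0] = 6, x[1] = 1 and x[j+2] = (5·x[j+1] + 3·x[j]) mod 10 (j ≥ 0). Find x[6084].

4

Computing terms: x[0] = 6, x[1] = 1, x[2] = 3, x[3] = 8, x[4] = 9, x[5] = 9, x[6] = 2, x[7] = 7, x[8] = 1, x[9] = 6, x[10] = 3, x[11] = 3, x[12] = 4, x[13] = 9, x[14] = 7, x[15] = 2, x[16] = 1, x[17] = 1, x[18] = 8, x[19] = 3, x[20] = 9, x[21] = 4, x[22] = 7, x[23] = 7, x[24] = 6, x[25] = 1.
Since (x[24], x[25]) = (x[0], x[1]) = (6, 1) (two consecutive terms determine the rest), the sequence is periodic with period 24.
So x[6084] = x[0 + ((6084-0) mod 24)] = x[12] = 4.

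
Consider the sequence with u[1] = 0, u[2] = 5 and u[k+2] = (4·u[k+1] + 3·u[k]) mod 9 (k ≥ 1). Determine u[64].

5

Listing terms: u[1] = 0; u[2] = 5; u[3] = 2; u[4] = 5; u[5] = 8; u[6] = 2; u[7] = 5.
Since (u[6], u[7]) = (u[3], u[4]) = (2, 5) (two consecutive terms determine the rest), the sequence is eventually periodic: after a pre-period of length 2 it cycles with period 3.
For k ≥ 3, u[k] depends only on (k - 3) mod 3. (64 - 3) mod 3 = 1, so u[64] = u[4] = 5.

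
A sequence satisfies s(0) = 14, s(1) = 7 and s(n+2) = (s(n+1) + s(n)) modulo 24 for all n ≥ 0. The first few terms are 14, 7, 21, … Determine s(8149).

s(0) = 14; s(1) = 7; s(2) = 21; s(3) = 4; s(4) = 1; s(5) = 5; s(6) = 6; s(7) = 11; s(8) = 17; s(9) = 4; s(10) = 21; s(11) = 1; s(12) = 22; s(13) = 23; s(14) = 21; s(15) = 20; s(16) = 17; s(17) = 13; s(18) = 6; s(19) = 19; s(20) = 1; s(21) = 20; s(22) = 21; s(23) = 17; s(24) = 14; s(25) = 7.
The sequence repeats with period 24.
(8149 - 0) mod 24 = 13, so s(8149) = s(13) = 23.

23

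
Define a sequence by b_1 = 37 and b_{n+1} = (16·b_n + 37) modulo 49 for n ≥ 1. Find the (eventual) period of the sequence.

21

We have b_1 = 37; b_2 = 41; b_3 = 7; b_4 = 2; b_5 = 20; b_6 = 14; b_7 = 16; b_8 = 48; b_9 = 21; b_{10} = 30; b_{11} = 27; b_{12} = 28; b_{13} = 44; b_{14} = 6; b_{15} = 35; b_{16} = 9; b_{17} = 34; b_{18} = 42; b_{19} = 23; b_{20} = 13; b_{21} = 0; b_{22} = 37.
The sequence repeats with period 21.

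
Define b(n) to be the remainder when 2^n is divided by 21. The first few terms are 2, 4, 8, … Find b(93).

8

We have b(1) = 2,  b(2) = 4,  b(3) = 8,  b(4) = 16,  b(5) = 11,  b(6) = 1,  b(7) = 2.
The sequence repeats with period 6.
(93 - 1) mod 6 = 2, so b(93) = b(3) = 8.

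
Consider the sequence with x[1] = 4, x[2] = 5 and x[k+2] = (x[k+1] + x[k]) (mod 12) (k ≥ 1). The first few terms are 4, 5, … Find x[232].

10

x[1] = 4; x[2] = 5; x[3] = 9; x[4] = 2; x[5] = 11; x[6] = 1; x[7] = 0; x[8] = 1; x[9] = 1; x[10] = 2; x[11] = 3; x[12] = 5; x[13] = 8; x[14] = 1; x[15] = 9; x[16] = 10; x[17] = 7; x[18] = 5; x[19] = 0; x[20] = 5; x[21] = 5; x[22] = 10; x[23] = 3; x[24] = 1; x[25] = 4; x[26] = 5.
Since (x[25], x[26]) = (x[1], x[2]) = (4, 5) (two consecutive terms determine the rest), the sequence is periodic with period 24.
So x[232] = x[1 + ((232-1) mod 24)] = x[16] = 10.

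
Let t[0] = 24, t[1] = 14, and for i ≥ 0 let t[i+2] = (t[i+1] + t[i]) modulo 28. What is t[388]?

t[0] = 24,  t[1] = 14,  t[2] = 10,  t[3] = 24,  t[4] = 6,  t[5] = 2,  t[6] = 8,  t[7] = 10,  t[8] = 18,  t[9] = 0,  t[10] = 18,  t[11] = 18,  t[12] = 8,  t[13] = 26,  t[14] = 6,  t[15] = 4,  t[16] = 10,  t[17] = 14,  t[18] = 24,  t[19] = 10,  t[20] = 6,  t[21] = 16,  t[22] = 22,  t[23] = 10,  t[24] = 4,  t[25] = 14,  t[26] = 18,  t[27] = 4,  t[28] = 22,  t[29] = 26,  t[30] = 20,  t[31] = 18,  t[32] = 10,  t[33] = 0,  t[34] = 10,  t[35] = 10,  t[36] = 20,  t[37] = 2,  t[38] = 22,  t[39] = 24,  t[40] = 18,  t[41] = 14,  t[42] = 4,  t[43] = 18,  t[44] = 22,  t[45] = 12,  t[46] = 6,  t[47] = 18,  t[48] = 24,  t[49] = 14.
The sequence repeats with period 48.
So t[388] = t[0 + ((388-0) mod 48)] = t[4] = 6.

6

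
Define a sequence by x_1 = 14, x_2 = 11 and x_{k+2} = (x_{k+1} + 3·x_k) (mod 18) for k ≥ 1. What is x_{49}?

14

x_1 = 14; x_2 = 11; x_3 = 17; x_4 = 14; x_5 = 11.
The sequence repeats with period 3.
So x_{49} = x_{1 + ((49-1) mod 3)} = x_1 = 14.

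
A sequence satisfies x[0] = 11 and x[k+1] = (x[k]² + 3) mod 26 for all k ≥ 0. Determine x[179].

12

We have x[0] = 11, x[1] = 20, x[2] = 13, x[3] = 16, x[4] = 25, x[5] = 4, x[6] = 19, x[7] = 0, x[8] = 3, x[9] = 12, x[10] = 17, x[11] = 6, x[12] = 13.
Since x[12] = x[2] = 13, the sequence is eventually periodic: after a pre-period of length 2 it cycles with period 10.
For k ≥ 2, x[k] depends only on (k - 2) mod 10. (179 - 2) mod 10 = 7, so x[179] = x[9] = 12.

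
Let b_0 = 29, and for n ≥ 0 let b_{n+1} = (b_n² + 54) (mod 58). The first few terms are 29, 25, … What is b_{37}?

Computing terms: b_0 = 29; b_1 = 25; b_2 = 41; b_3 = 53; b_4 = 21; b_5 = 31; b_6 = 29.
The sequence repeats with period 6.
So b_{37} = b_{0 + ((37-0) mod 6)} = b_1 = 25.

25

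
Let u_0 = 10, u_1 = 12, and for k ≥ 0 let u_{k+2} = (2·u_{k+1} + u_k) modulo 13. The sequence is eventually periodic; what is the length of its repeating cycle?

We have u_0 = 10,  u_1 = 12,  u_2 = 8,  u_3 = 2,  u_4 = 12,  u_5 = 0,  u_6 = 12,  u_7 = 11,  u_8 = 8,  u_9 = 1,  u_{10} = 10,  u_{11} = 8,  u_{12} = 0,  u_{13} = 8,  u_{14} = 3,  u_{15} = 1,  u_{16} = 5,  u_{17} = 11,  u_{18} = 1,  u_{19} = 0,  u_{20} = 1,  u_{21} = 2,  u_{22} = 5,  u_{23} = 12,  u_{24} = 3,  u_{25} = 5,  u_{26} = 0,  u_{27} = 5,  u_{28} = 10,  u_{29} = 12.
The sequence repeats with period 28.

28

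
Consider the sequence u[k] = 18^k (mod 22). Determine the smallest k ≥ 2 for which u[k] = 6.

Computing terms: u[1] = 18,  u[2] = 16,  u[3] = 2,  u[4] = 14,  u[5] = 10,  u[6] = 4,  u[7] = 6,  u[8] = 20,  u[9] = 8,  u[10] = 12,  u[11] = 18.
Since u[11] = u[1] = 18, the sequence is periodic with period 10.
The value 6 first appears (with k ≥ 2) at u[7].

7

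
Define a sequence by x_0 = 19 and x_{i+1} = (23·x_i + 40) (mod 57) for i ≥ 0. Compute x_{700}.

We have x_0 = 19; x_1 = 21; x_2 = 10; x_3 = 42; x_4 = 37; x_5 = 36; x_6 = 13; x_7 = 54; x_8 = 28; x_9 = 0; x_{10} = 40; x_{11} = 48; x_{12} = 4; x_{13} = 18; x_{14} = 55; x_{15} = 51; x_{16} = 16; x_{17} = 9; x_{18} = 19.
The sequence repeats with period 18.
So x_{700} = x_{0 + ((700-0) mod 18)} = x_{16} = 16.

16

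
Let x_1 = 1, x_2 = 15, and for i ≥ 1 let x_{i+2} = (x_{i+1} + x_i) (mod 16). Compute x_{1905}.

8

Computing terms: x_1 = 1, x_2 = 15, x_3 = 0, x_4 = 15, x_5 = 15, x_6 = 14, x_7 = 13, x_8 = 11, x_9 = 8, x_{10} = 3, x_{11} = 11, x_{12} = 14, x_{13} = 9, x_{14} = 7, x_{15} = 0, x_{16} = 7, x_{17} = 7, x_{18} = 14, x_{19} = 5, x_{20} = 3, x_{21} = 8, x_{22} = 11, x_{23} = 3, x_{24} = 14, x_{25} = 1, x_{26} = 15.
The sequence repeats with period 24.
So x_{1905} = x_{1 + ((1905-1) mod 24)} = x_9 = 8.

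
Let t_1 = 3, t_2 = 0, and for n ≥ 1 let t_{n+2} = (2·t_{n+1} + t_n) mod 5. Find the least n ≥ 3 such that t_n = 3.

Computing terms: t_1 = 3; t_2 = 0; t_3 = 3; t_4 = 1; t_5 = 0; t_6 = 1; t_7 = 2; t_8 = 0; t_9 = 2; t_{10} = 4; t_{11} = 0; t_{12} = 4; t_{13} = 3; t_{14} = 0.
The sequence repeats with period 12.
The value 3 first appears (with n ≥ 3) at t_3.

3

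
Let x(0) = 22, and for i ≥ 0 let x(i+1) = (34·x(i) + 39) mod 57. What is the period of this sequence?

Listing terms: x(0) = 22,  x(1) = 46,  x(2) = 7,  x(3) = 49,  x(4) = 52,  x(5) = 40,  x(6) = 31,  x(7) = 10,  x(8) = 37,  x(9) = 43,  x(10) = 19,  x(11) = 1,  x(12) = 16,  x(13) = 13,  x(14) = 25,  x(15) = 34,  x(16) = 55,  x(17) = 28,  x(18) = 22.
Since x(18) = x(0) = 22, the sequence is periodic with period 18.

18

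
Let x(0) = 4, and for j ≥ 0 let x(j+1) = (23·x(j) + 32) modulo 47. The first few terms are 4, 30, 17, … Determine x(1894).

22

We have x(0) = 4; x(1) = 30; x(2) = 17; x(3) = 0; x(4) = 32; x(5) = 16; x(6) = 24; x(7) = 20; x(8) = 22; x(9) = 21; x(10) = 45; x(11) = 33; x(12) = 39; x(13) = 36; x(14) = 14; x(15) = 25; x(16) = 43; x(17) = 34; x(18) = 15; x(19) = 1; x(20) = 8; x(21) = 28; x(22) = 18; x(23) = 23; x(24) = 44; x(25) = 10; x(26) = 27; x(27) = 42; x(28) = 11; x(29) = 3; x(30) = 7; x(31) = 5; x(32) = 6; x(33) = 29; x(34) = 41; x(35) = 35; x(36) = 38; x(37) = 13; x(38) = 2; x(39) = 31; x(40) = 40; x(41) = 12; x(42) = 26; x(43) = 19; x(44) = 46; x(45) = 9; x(46) = 4.
The sequence repeats with period 46.
So x(1894) = x(0 + ((1894-0) mod 46)) = x(8) = 22.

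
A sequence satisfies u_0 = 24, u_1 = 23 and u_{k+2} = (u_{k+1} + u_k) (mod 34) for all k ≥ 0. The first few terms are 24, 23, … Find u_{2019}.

u_0 = 24, u_1 = 23, u_2 = 13, u_3 = 2, u_4 = 15, u_5 = 17, u_6 = 32, u_7 = 15, u_8 = 13, u_9 = 28, u_{10} = 7, u_{11} = 1, u_{12} = 8, u_{13} = 9, u_{14} = 17, u_{15} = 26, u_{16} = 9, u_{17} = 1, u_{18} = 10, u_{19} = 11, u_{20} = 21, u_{21} = 32, u_{22} = 19, u_{23} = 17, u_{24} = 2, u_{25} = 19, u_{26} = 21, u_{27} = 6, u_{28} = 27, u_{29} = 33, u_{30} = 26, u_{31} = 25, u_{32} = 17, u_{33} = 8, u_{34} = 25, u_{35} = 33, u_{36} = 24, u_{37} = 23.
Since (u_{36}, u_{37}) = (u_0, u_1) = (24, 23) (two consecutive terms determine the rest), the sequence is periodic with period 36.
(2019 - 0) mod 36 = 3, so u_{2019} = u_3 = 2.

2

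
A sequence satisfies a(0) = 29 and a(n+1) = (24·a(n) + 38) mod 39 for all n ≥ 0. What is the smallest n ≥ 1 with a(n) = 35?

Listing terms: a(0) = 29; a(1) = 32; a(2) = 26; a(3) = 38; a(4) = 14; a(5) = 23; a(6) = 5; a(7) = 2; a(8) = 8; a(9) = 35; a(10) = 20; a(11) = 11; a(12) = 29.
The sequence repeats with period 12.
The value 35 first appears (with n ≥ 1) at a(9).

9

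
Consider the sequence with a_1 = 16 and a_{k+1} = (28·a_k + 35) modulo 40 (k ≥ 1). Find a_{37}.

Listing terms: a_1 = 16; a_2 = 3; a_3 = 39; a_4 = 7; a_5 = 31; a_6 = 23; a_7 = 39.
Since a_7 = a_3 = 39, the sequence is eventually periodic: after a pre-period of length 2 it cycles with period 4.
For k ≥ 3, a_k depends only on (k - 3) mod 4. (37 - 3) mod 4 = 2, so a_{37} = a_5 = 31.

31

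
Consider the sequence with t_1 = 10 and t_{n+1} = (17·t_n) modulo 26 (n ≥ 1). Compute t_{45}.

4

t_1 = 10, t_2 = 14, t_3 = 4, t_4 = 16, t_5 = 12, t_6 = 22, t_7 = 10.
Since t_7 = t_1 = 10, the sequence is periodic with period 6.
(45 - 1) mod 6 = 2, so t_{45} = t_3 = 4.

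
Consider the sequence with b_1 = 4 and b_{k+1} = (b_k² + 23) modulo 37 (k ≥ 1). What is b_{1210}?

12

Listing terms: b_1 = 4; b_2 = 2; b_3 = 27; b_4 = 12; b_5 = 19; b_6 = 14; b_7 = 34; b_8 = 32; b_9 = 11; b_{10} = 33; b_{11} = 2.
Since b_{11} = b_2 = 2, the sequence is eventually periodic: after a pre-period of length 1 it cycles with period 9.
For k ≥ 2, b_k depends only on (k - 2) mod 9. (1210 - 2) mod 9 = 2, so b_{1210} = b_4 = 12.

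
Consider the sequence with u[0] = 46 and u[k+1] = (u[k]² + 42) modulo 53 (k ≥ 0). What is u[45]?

u[0] = 46; u[1] = 38; u[2] = 2; u[3] = 46.
Since u[3] = u[0] = 46, the sequence is periodic with period 3.
So u[45] = u[0 + ((45-0) mod 3)] = u[0] = 46.

46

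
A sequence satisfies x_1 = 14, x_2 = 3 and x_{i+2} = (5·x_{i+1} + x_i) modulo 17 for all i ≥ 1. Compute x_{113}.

Computing terms: x_1 = 14,  x_2 = 3,  x_3 = 12,  x_4 = 12,  x_5 = 4,  x_6 = 15,  x_7 = 11,  x_8 = 2,  x_9 = 4,  x_{10} = 5,  x_{11} = 12,  x_{12} = 14,  x_{13} = 14,  x_{14} = 16,  x_{15} = 9,  x_{16} = 10,  x_{17} = 8,  x_{18} = 16,  x_{19} = 3,  x_{20} = 14,  x_{21} = 5,  x_{22} = 5,  x_{23} = 13,  x_{24} = 2,  x_{25} = 6,  x_{26} = 15,  x_{27} = 13,  x_{28} = 12,  x_{29} = 5,  x_{30} = 3,  x_{31} = 3,  x_{32} = 1,  x_{33} = 8,  x_{34} = 7,  x_{35} = 9,  x_{36} = 1,  x_{37} = 14,  x_{38} = 3.
The sequence repeats with period 36.
(113 - 1) mod 36 = 4, so x_{113} = x_5 = 4.

4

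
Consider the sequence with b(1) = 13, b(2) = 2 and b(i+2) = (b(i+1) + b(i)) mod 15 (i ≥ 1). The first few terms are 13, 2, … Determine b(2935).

Computing terms: b(1) = 13; b(2) = 2; b(3) = 0; b(4) = 2; b(5) = 2; b(6) = 4; b(7) = 6; b(8) = 10; b(9) = 1; b(10) = 11; b(11) = 12; b(12) = 8; b(13) = 5; b(14) = 13; b(15) = 3; b(16) = 1; b(17) = 4; b(18) = 5; b(19) = 9; b(20) = 14; b(21) = 8; b(22) = 7; b(23) = 0; b(24) = 7; b(25) = 7; b(26) = 14; b(27) = 6; b(28) = 5; b(29) = 11; b(30) = 1; b(31) = 12; b(32) = 13; b(33) = 10; b(34) = 8; b(35) = 3; b(36) = 11; b(37) = 14; b(38) = 10; b(39) = 9; b(40) = 4; b(41) = 13; b(42) = 2.
The sequence repeats with period 40.
So b(2935) = b(1 + ((2935-1) mod 40)) = b(15) = 3.

3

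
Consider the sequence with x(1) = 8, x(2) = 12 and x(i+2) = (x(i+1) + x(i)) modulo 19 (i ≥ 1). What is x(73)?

8

Listing terms: x(1) = 8,  x(2) = 12,  x(3) = 1,  x(4) = 13,  x(5) = 14,  x(6) = 8,  x(7) = 3,  x(8) = 11,  x(9) = 14,  x(10) = 6,  x(11) = 1,  x(12) = 7,  x(13) = 8,  x(14) = 15,  x(15) = 4,  x(16) = 0,  x(17) = 4,  x(18) = 4,  x(19) = 8,  x(20) = 12.
The sequence repeats with period 18.
(73 - 1) mod 18 = 0, so x(73) = x(1) = 8.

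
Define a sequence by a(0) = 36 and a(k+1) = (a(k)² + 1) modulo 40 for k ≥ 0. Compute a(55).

37

We have a(0) = 36, a(1) = 17, a(2) = 10, a(3) = 21, a(4) = 2, a(5) = 5, a(6) = 26, a(7) = 37, a(8) = 10.
Since a(8) = a(2) = 10, the sequence is eventually periodic: after a pre-period of length 2 it cycles with period 6.
For k ≥ 2, a(k) depends only on (k - 2) mod 6. (55 - 2) mod 6 = 5, so a(55) = a(7) = 37.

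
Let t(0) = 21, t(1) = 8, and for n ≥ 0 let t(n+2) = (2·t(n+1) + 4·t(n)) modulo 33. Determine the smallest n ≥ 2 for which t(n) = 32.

30

We have t(0) = 21,  t(1) = 8,  t(2) = 1,  t(3) = 1,  t(4) = 6,  t(5) = 16,  t(6) = 23,  t(7) = 11,  t(8) = 15,  t(9) = 8,  t(10) = 10,  t(11) = 19,  t(12) = 12,  t(13) = 1,  t(14) = 17,  t(15) = 5,  t(16) = 12,  t(17) = 11,  t(18) = 4,  t(19) = 19,  t(20) = 21,  t(21) = 19,  t(22) = 23,  t(23) = 23,  t(24) = 6,  t(25) = 5,  t(26) = 1,  t(27) = 22,  t(28) = 15,  t(29) = 19,  t(30) = 32,  t(31) = 8,  t(32) = 12,  t(33) = 23,  t(34) = 28,  t(35) = 16,  t(36) = 12,  t(37) = 22,  t(38) = 26,  t(39) = 8,  t(40) = 21,  t(41) = 8.
Since (t(40), t(41)) = (t(0), t(1)) = (21, 8) (two consecutive terms determine the rest), the sequence is periodic with period 40.
The value 32 first appears (with n ≥ 2) at t(30).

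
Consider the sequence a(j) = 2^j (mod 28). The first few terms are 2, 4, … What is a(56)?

4

Computing terms: a(1) = 2, a(2) = 4, a(3) = 8, a(4) = 16, a(5) = 4.
Since a(5) = a(2) = 4, the sequence is eventually periodic: after a pre-period of length 1 it cycles with period 3.
For j ≥ 2, a(j) depends only on (j - 2) mod 3. (56 - 2) mod 3 = 0, so a(56) = a(2) = 4.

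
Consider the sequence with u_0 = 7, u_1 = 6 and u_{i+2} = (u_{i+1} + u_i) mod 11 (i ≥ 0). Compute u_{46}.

We have u_0 = 7, u_1 = 6, u_2 = 2, u_3 = 8, u_4 = 10, u_5 = 7, u_6 = 6.
Since (u_5, u_6) = (u_0, u_1) = (7, 6) (two consecutive terms determine the rest), the sequence is periodic with period 5.
So u_{46} = u_{0 + ((46-0) mod 5)} = u_1 = 6.

6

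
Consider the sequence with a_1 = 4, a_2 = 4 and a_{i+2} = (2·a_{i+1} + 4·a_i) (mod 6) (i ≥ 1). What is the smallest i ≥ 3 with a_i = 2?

Computing terms: a_1 = 4,  a_2 = 4,  a_3 = 0,  a_4 = 4,  a_5 = 2,  a_6 = 2,  a_7 = 0,  a_8 = 2,  a_9 = 4,  a_{10} = 4.
The sequence repeats with period 8.
The value 2 first appears (with i ≥ 3) at a_5.

5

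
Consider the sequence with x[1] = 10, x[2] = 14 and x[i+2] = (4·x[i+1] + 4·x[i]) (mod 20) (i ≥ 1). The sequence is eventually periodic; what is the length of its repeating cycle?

Computing terms: x[1] = 10,  x[2] = 14,  x[3] = 16,  x[4] = 0,  x[5] = 4,  x[6] = 16,  x[7] = 0.
Since (x[6], x[7]) = (x[3], x[4]) = (16, 0) (two consecutive terms determine the rest), the sequence is eventually periodic: after a pre-period of length 2 it cycles with period 3.

3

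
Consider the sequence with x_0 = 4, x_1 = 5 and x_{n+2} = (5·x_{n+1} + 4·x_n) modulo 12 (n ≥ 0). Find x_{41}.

x_0 = 4,  x_1 = 5,  x_2 = 5,  x_3 = 9,  x_4 = 5,  x_5 = 1,  x_6 = 1,  x_7 = 9,  x_8 = 1,  x_9 = 5,  x_{10} = 5.
Since (x_9, x_{10}) = (x_1, x_2) = (5, 5) (two consecutive terms determine the rest), the sequence is eventually periodic: after a pre-period of length 1 it cycles with period 8.
For n ≥ 1, x_n depends only on (n - 1) mod 8. (41 - 1) mod 8 = 0, so x_{41} = x_1 = 5.

5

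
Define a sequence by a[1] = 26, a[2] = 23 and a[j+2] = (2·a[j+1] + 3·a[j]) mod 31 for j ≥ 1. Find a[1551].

13

Computing terms: a[1] = 26,  a[2] = 23,  a[3] = 0,  a[4] = 7,  a[5] = 14,  a[6] = 18,  a[7] = 16,  a[8] = 24,  a[9] = 3,  a[10] = 16,  a[11] = 10,  a[12] = 6,  a[13] = 11,  a[14] = 9,  a[15] = 20,  a[16] = 5,  a[17] = 8,  a[18] = 0,  a[19] = 24,  a[20] = 17,  a[21] = 13,  a[22] = 15,  a[23] = 7,  a[24] = 28,  a[25] = 15,  a[26] = 21,  a[27] = 25,  a[28] = 20,  a[29] = 22,  a[30] = 11,  a[31] = 26,  a[32] = 23.
The sequence repeats with period 30.
(1551 - 1) mod 30 = 20, so a[1551] = a[21] = 13.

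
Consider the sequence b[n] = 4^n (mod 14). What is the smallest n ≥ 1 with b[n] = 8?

3

Computing terms: b[0] = 1, b[1] = 4, b[2] = 2, b[3] = 8, b[4] = 4.
Since b[4] = b[1] = 4, the sequence is eventually periodic: after a pre-period of length 1 it cycles with period 3.
The value 8 first appears (with n ≥ 1) at b[3].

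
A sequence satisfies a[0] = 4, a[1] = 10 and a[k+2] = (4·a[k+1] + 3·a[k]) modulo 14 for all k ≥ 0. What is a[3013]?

Listing terms: a[0] = 4, a[1] = 10, a[2] = 10, a[3] = 0, a[4] = 2, a[5] = 8, a[6] = 10, a[7] = 8, a[8] = 6, a[9] = 6, a[10] = 0, a[11] = 4, a[12] = 2, a[13] = 6, a[14] = 2, a[15] = 12, a[16] = 12, a[17] = 0, a[18] = 8, a[19] = 4, a[20] = 12, a[21] = 4, a[22] = 10.
Since (a[21], a[22]) = (a[0], a[1]) = (4, 10) (two consecutive terms determine the rest), the sequence is periodic with period 21.
(3013 - 0) mod 21 = 10, so a[3013] = a[10] = 0.

0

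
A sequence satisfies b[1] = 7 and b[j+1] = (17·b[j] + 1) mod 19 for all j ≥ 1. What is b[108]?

b[1] = 7; b[2] = 6; b[3] = 8; b[4] = 4; b[5] = 12; b[6] = 15; b[7] = 9; b[8] = 2; b[9] = 16; b[10] = 7.
The sequence repeats with period 9.
So b[108] = b[1 + ((108-1) mod 9)] = b[9] = 16.

16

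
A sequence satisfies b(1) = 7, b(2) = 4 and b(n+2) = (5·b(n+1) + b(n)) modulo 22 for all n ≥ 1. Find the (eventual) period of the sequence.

24

Computing terms: b(1) = 7,  b(2) = 4,  b(3) = 5,  b(4) = 7,  b(5) = 18,  b(6) = 9,  b(7) = 19,  b(8) = 16,  b(9) = 11,  b(10) = 5,  b(11) = 14,  b(12) = 9,  b(13) = 15,  b(14) = 18,  b(15) = 17,  b(16) = 15,  b(17) = 4,  b(18) = 13,  b(19) = 3,  b(20) = 6,  b(21) = 11,  b(22) = 17,  b(23) = 8,  b(24) = 13,  b(25) = 7,  b(26) = 4.
The sequence repeats with period 24.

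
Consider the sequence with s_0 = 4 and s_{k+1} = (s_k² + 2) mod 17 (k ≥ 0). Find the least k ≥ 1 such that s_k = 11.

We have s_0 = 4, s_1 = 1, s_2 = 3, s_3 = 11, s_4 = 4.
The sequence repeats with period 4.
The value 11 first appears (with k ≥ 1) at s_3.

3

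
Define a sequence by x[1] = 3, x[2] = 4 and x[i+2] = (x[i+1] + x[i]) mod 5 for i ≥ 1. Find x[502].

Computing terms: x[1] = 3, x[2] = 4, x[3] = 2, x[4] = 1, x[5] = 3, x[6] = 4.
The sequence repeats with period 4.
So x[502] = x[1 + ((502-1) mod 4)] = x[2] = 4.

4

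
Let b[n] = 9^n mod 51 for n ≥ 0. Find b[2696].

Computing terms: b[0] = 1; b[1] = 9; b[2] = 30; b[3] = 15; b[4] = 33; b[5] = 42; b[6] = 21; b[7] = 36; b[8] = 18; b[9] = 9.
Since b[9] = b[1] = 9, the sequence is eventually periodic: after a pre-period of length 1 it cycles with period 8.
For n ≥ 1, b[n] depends only on (n - 1) mod 8. (2696 - 1) mod 8 = 7, so b[2696] = b[8] = 18.

18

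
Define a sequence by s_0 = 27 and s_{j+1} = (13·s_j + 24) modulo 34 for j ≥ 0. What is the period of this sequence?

Computing terms: s_0 = 27; s_1 = 1; s_2 = 3; s_3 = 29; s_4 = 27.
The sequence repeats with period 4.

4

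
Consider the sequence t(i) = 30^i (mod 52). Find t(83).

36

t(0) = 1; t(1) = 30; t(2) = 16; t(3) = 12; t(4) = 48; t(5) = 36; t(6) = 40; t(7) = 4; t(8) = 16.
Since t(8) = t(2) = 16, the sequence is eventually periodic: after a pre-period of length 2 it cycles with period 6.
For i ≥ 2, t(i) depends only on (i - 2) mod 6. (83 - 2) mod 6 = 3, so t(83) = t(5) = 36.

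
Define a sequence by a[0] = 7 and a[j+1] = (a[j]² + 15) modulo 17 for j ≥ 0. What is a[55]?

13

We have a[0] = 7,  a[1] = 13,  a[2] = 14,  a[3] = 7.
The sequence repeats with period 3.
So a[55] = a[0 + ((55-0) mod 3)] = a[1] = 13.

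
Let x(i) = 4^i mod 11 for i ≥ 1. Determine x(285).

1

Computing terms: x(1) = 4,  x(2) = 5,  x(3) = 9,  x(4) = 3,  x(5) = 1,  x(6) = 4.
The sequence repeats with period 5.
(285 - 1) mod 5 = 4, so x(285) = x(5) = 1.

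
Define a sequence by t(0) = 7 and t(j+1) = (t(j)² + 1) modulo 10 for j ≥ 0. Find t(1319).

6

We have t(0) = 7, t(1) = 0, t(2) = 1, t(3) = 2, t(4) = 5, t(5) = 6, t(6) = 7.
Since t(6) = t(0) = 7, the sequence is periodic with period 6.
(1319 - 0) mod 6 = 5, so t(1319) = t(5) = 6.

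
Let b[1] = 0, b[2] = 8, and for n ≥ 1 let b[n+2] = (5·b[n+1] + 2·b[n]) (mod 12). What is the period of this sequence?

We have b[1] = 0; b[2] = 8; b[3] = 4; b[4] = 0; b[5] = 8.
Since (b[4], b[5]) = (b[1], b[2]) = (0, 8) (two consecutive terms determine the rest), the sequence is periodic with period 3.

3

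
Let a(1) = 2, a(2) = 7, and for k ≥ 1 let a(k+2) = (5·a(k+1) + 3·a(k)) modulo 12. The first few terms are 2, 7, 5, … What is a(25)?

2

Computing terms: a(1) = 2, a(2) = 7, a(3) = 5, a(4) = 10, a(5) = 5, a(6) = 7, a(7) = 2, a(8) = 7.
Since (a(7), a(8)) = (a(1), a(2)) = (2, 7) (two consecutive terms determine the rest), the sequence is periodic with period 6.
(25 - 1) mod 6 = 0, so a(25) = a(1) = 2.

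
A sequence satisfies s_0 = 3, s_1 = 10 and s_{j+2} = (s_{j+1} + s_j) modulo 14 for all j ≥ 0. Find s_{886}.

s_0 = 3, s_1 = 10, s_2 = 13, s_3 = 9, s_4 = 8, s_5 = 3, s_6 = 11, s_7 = 0, s_8 = 11, s_9 = 11, s_{10} = 8, s_{11} = 5, s_{12} = 13, s_{13} = 4, s_{14} = 3, s_{15} = 7, s_{16} = 10, s_{17} = 3, s_{18} = 13, s_{19} = 2, s_{20} = 1, s_{21} = 3, s_{22} = 4, s_{23} = 7, s_{24} = 11, s_{25} = 4, s_{26} = 1, s_{27} = 5, s_{28} = 6, s_{29} = 11, s_{30} = 3, s_{31} = 0, s_{32} = 3, s_{33} = 3, s_{34} = 6, s_{35} = 9, s_{36} = 1, s_{37} = 10, s_{38} = 11, s_{39} = 7, s_{40} = 4, s_{41} = 11, s_{42} = 1, s_{43} = 12, s_{44} = 13, s_{45} = 11, s_{46} = 10, s_{47} = 7, s_{48} = 3, s_{49} = 10.
Since (s_{48}, s_{49}) = (s_0, s_1) = (3, 10) (two consecutive terms determine the rest), the sequence is periodic with period 48.
(886 - 0) mod 48 = 22, so s_{886} = s_{22} = 4.

4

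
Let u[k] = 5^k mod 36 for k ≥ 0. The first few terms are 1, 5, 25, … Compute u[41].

29

Computing terms: u[0] = 1; u[1] = 5; u[2] = 25; u[3] = 17; u[4] = 13; u[5] = 29; u[6] = 1.
The sequence repeats with period 6.
(41 - 0) mod 6 = 5, so u[41] = u[5] = 29.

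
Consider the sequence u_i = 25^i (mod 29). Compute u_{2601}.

24

Computing terms: u_1 = 25; u_2 = 16; u_3 = 23; u_4 = 24; u_5 = 20; u_6 = 7; u_7 = 1; u_8 = 25.
Since u_8 = u_1 = 25, the sequence is periodic with period 7.
(2601 - 1) mod 7 = 3, so u_{2601} = u_4 = 24.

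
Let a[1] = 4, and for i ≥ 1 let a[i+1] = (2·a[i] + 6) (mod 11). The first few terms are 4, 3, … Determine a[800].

10

We have a[1] = 4; a[2] = 3; a[3] = 1; a[4] = 8; a[5] = 0; a[6] = 6; a[7] = 7; a[8] = 9; a[9] = 2; a[10] = 10; a[11] = 4.
The sequence repeats with period 10.
So a[800] = a[1 + ((800-1) mod 10)] = a[10] = 10.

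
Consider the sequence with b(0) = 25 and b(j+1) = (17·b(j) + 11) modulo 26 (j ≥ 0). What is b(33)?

24

We have b(0) = 25, b(1) = 20, b(2) = 13, b(3) = 24, b(4) = 3, b(5) = 10, b(6) = 25.
Since b(6) = b(0) = 25, the sequence is periodic with period 6.
(33 - 0) mod 6 = 3, so b(33) = b(3) = 24.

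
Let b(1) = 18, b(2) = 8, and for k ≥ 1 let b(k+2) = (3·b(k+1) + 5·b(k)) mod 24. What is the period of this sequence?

Computing terms: b(1) = 18,  b(2) = 8,  b(3) = 18,  b(4) = 22,  b(5) = 12,  b(6) = 2,  b(7) = 18,  b(8) = 16,  b(9) = 18,  b(10) = 14,  b(11) = 12,  b(12) = 10,  b(13) = 18,  b(14) = 8.
The sequence repeats with period 12.

12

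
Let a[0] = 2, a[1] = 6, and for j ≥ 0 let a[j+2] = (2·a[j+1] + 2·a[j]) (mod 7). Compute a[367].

We have a[0] = 2, a[1] = 6, a[2] = 2, a[3] = 2, a[4] = 1, a[5] = 6, a[6] = 0, a[7] = 5, a[8] = 3, a[9] = 2, a[10] = 3, a[11] = 3, a[12] = 5, a[13] = 2, a[14] = 0, a[15] = 4, a[16] = 1, a[17] = 3, a[18] = 1, a[19] = 1, a[20] = 4, a[21] = 3, a[22] = 0, a[23] = 6, a[24] = 5, a[25] = 1, a[26] = 5, a[27] = 5, a[28] = 6, a[29] = 1, a[30] = 0, a[31] = 2, a[32] = 4, a[33] = 5, a[34] = 4, a[35] = 4, a[36] = 2, a[37] = 5, a[38] = 0, a[39] = 3, a[40] = 6, a[41] = 4, a[42] = 6, a[43] = 6, a[44] = 3, a[45] = 4, a[46] = 0, a[47] = 1, a[48] = 2, a[49] = 6.
The sequence repeats with period 48.
(367 - 0) mod 48 = 31, so a[367] = a[31] = 2.

2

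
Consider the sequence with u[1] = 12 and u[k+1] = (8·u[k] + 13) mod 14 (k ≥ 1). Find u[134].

5

u[1] = 12,  u[2] = 11,  u[3] = 3,  u[4] = 9,  u[5] = 1,  u[6] = 7,  u[7] = 13,  u[8] = 5,  u[9] = 11.
Since u[9] = u[2] = 11, the sequence is eventually periodic: after a pre-period of length 1 it cycles with period 7.
For k ≥ 2, u[k] depends only on (k - 2) mod 7. (134 - 2) mod 7 = 6, so u[134] = u[8] = 5.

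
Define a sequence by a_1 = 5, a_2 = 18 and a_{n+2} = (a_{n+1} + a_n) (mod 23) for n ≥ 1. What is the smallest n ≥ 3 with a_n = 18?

4

We have a_1 = 5; a_2 = 18; a_3 = 0; a_4 = 18; a_5 = 18; a_6 = 13; a_7 = 8; a_8 = 21; a_9 = 6; a_{10} = 4; a_{11} = 10; a_{12} = 14; a_{13} = 1; a_{14} = 15; a_{15} = 16; a_{16} = 8; a_{17} = 1; a_{18} = 9; a_{19} = 10; a_{20} = 19; a_{21} = 6; a_{22} = 2; a_{23} = 8; a_{24} = 10; a_{25} = 18; a_{26} = 5; a_{27} = 0; a_{28} = 5; a_{29} = 5; a_{30} = 10; a_{31} = 15; a_{32} = 2; a_{33} = 17; a_{34} = 19; a_{35} = 13; a_{36} = 9; a_{37} = 22; a_{38} = 8; a_{39} = 7; a_{40} = 15; a_{41} = 22; a_{42} = 14; a_{43} = 13; a_{44} = 4; a_{45} = 17; a_{46} = 21; a_{47} = 15; a_{48} = 13; a_{49} = 5; a_{50} = 18.
Since (a_{49}, a_{50}) = (a_1, a_2) = (5, 18) (two consecutive terms determine the rest), the sequence is periodic with period 48.
The value 18 first appears (with n ≥ 3) at a_4.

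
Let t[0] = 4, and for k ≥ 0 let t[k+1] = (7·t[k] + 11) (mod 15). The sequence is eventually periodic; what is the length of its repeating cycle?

Listing terms: t[0] = 4,  t[1] = 9,  t[2] = 14,  t[3] = 4.
Since t[3] = t[0] = 4, the sequence is periodic with period 3.

3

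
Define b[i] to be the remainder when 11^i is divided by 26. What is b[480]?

1

We have b[1] = 11, b[2] = 17, b[3] = 5, b[4] = 3, b[5] = 7, b[6] = 25, b[7] = 15, b[8] = 9, b[9] = 21, b[10] = 23, b[11] = 19, b[12] = 1, b[13] = 11.
Since b[13] = b[1] = 11, the sequence is periodic with period 12.
So b[480] = b[1 + ((480-1) mod 12)] = b[12] = 1.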